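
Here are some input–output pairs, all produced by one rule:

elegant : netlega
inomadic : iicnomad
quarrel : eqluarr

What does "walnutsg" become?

What's happening: swap the first and last characters, then move the last 2 characters to the front (rotate right by 2).
Starting from "walnutsg": after the first operation, "galnutsw"; after the second, "swgalnut".
(Check on "elegant": → "tlegane" → "netlega" ✓)

swgalnut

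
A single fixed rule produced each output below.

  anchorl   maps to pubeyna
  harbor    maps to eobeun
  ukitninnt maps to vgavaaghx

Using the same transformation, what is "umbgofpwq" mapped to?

otbscjdhz

The pattern: move the first 2 characters to the end (rotate left by 2), then shift every letter 13 places forward in the alphabet (wrapping around) — i.e. ROT13.
Applying both steps to "umbgofpwq": "bgofpwqum", then "otbscjdhz".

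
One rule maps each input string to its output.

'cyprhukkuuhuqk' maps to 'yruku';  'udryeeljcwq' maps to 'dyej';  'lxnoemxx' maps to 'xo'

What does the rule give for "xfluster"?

fu

In each case the input is transformed by: delete the last 3 characters, then keep every other character starting from the second (positions 2nd, 4th, 6th, ...).
Applying both steps to "xfluster": "xflus", then "fu".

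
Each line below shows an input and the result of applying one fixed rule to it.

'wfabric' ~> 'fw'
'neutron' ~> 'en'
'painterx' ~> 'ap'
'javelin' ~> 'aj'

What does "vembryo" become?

ev

What's happening: reverse the string, then keep only the last 2 characters.
On "vembryo" that produces "ev".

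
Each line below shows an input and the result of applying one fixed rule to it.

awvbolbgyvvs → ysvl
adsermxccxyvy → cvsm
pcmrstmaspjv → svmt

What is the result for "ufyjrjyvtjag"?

The transformation: keep one character in every 3, starting at position 3 (positions 3rd, 6th, 9th, ...), then swap the front and back halves of the string.
For "ufyjrjyvtjag", step one produces "yjtg"; step two turns that into "tgyj".

tgyj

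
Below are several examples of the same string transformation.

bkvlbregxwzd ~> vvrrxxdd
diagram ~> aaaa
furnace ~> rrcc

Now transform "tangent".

nnnn

The transformation: keep one character in every 3, starting at position 3 (positions 3rd, 6th, 9th, ...), then double every character.
On "tangent": the first step gives "nn", and the second then gives "nnnn".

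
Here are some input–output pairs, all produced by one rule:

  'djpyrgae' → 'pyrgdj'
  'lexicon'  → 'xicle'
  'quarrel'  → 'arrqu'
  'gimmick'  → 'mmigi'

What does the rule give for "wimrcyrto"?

mrcyrwi

In each case the input is transformed by: delete the last 2 characters, then move the first 2 characters to the end (rotate left by 2).
Working it through for "wimrcyrto": intermediate "wimrcyr", final "mrcyrwi".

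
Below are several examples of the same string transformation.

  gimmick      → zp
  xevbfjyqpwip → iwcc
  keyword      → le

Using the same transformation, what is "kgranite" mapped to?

In each case the input is transformed by: shift every letter 13 places forward in the alphabet (wrapping around) — i.e. ROT13, then keep one character in every 3, starting at position 3 (positions 3rd, 6th, 9th, ...).
For "kgranite", step one produces "xtenavgr"; step two turns that into "ev".

ev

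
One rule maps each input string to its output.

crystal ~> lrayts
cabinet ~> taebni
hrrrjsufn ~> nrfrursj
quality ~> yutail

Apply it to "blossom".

mlooss

The rule is to take characters alternately from the front and the back (1st, last, 2nd, 2nd-last, ...), then delete the first character.
For "blossom", step one produces "bmlooss"; step two turns that into "mlooss".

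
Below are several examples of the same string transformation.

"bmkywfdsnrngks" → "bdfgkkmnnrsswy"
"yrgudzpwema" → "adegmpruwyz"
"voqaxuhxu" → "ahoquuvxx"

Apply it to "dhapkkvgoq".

adghkkopqv

The pattern: sort the characters into alphabetical order.
For "dhapkkvgoq" the result is "adghkkopqv".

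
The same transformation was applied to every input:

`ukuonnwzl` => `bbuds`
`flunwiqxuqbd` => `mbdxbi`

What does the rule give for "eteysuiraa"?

What's happening: shift every letter 7 places forward in the alphabet (wrapping around), then keep every other character starting from the first (positions 1st, 3rd, 5th, ...).
For "eteysuiraa", step one produces "lalfzbpyhh"; step two turns that into "llzph".

llzph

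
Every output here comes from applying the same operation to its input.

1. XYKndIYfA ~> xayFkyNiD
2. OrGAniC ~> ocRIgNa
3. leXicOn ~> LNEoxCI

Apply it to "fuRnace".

The transformation: take characters alternately from the front and the back (1st, last, 2nd, 2nd-last, ...), then flip the case of every letter.
"fuRnace" → "feucRan" → "FEUCrAN".

FEUCrAN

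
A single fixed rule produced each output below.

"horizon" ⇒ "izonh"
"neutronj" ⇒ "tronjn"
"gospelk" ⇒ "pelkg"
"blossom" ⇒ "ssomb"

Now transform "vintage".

Each output is the input with this applied: move the first 3 characters to the end (rotate left by 3), then delete the last 2 characters.
For "vintage", step one produces "tagevin"; step two turns that into "tagev".

tagev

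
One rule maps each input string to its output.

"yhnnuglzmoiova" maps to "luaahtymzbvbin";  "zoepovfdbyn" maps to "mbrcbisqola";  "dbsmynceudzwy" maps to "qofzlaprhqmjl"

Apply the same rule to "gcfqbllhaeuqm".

tpsdoyyunrhdz

Rule — shift every letter 13 places forward in the alphabet (wrapping around) — i.e. ROT13.
For "gcfqbllhaeuqm" the result is "tpsdoyyunrhdz".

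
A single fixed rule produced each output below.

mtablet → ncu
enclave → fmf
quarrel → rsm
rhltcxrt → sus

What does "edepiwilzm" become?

Rule — shift every letter 1 place forward in the alphabet (wrapping around), then keep one character in every 3, starting at position 1 (positions 1st, 4th, 7th, ...).
Starting from "edepiwilzm": after the first operation, "fefqjxjman"; after the second, "fqjn".

fqjn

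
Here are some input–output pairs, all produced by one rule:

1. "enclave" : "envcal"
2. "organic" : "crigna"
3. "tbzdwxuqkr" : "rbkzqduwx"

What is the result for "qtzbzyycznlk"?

ktlznbzzcyy

The pattern: take characters alternately from the front and the back (1st, last, 2nd, 2nd-last, ...), then delete the first character.
On "qtzbzyycznlk": the first step gives "qktlznbzzcyy", and the second then gives "ktlznbzzcyy".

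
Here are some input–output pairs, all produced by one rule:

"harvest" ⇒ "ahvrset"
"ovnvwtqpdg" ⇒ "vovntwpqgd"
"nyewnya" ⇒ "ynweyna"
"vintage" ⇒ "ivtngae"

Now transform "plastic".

lpsaitc

The transformation: swap each adjacent pair of characters (1↔2, 3↔4, ...).
Applying that to "plastic" gives "lpsaitc".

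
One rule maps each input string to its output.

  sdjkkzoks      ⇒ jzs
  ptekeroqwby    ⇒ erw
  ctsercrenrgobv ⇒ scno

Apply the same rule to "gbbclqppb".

Each output is the input with this applied: keep one character in every 3, starting at position 3 (positions 3rd, 6th, 9th, ...).
Doing the same to "gbbclqppb": "bqb".

bqb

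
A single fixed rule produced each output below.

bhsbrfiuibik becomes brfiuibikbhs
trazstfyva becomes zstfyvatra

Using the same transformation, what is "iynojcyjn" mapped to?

Each output is the input with this applied: move the first 3 characters to the end (rotate left by 3).
Doing the same to "iynojcyjn": "ojcyjniyn".

ojcyjniyn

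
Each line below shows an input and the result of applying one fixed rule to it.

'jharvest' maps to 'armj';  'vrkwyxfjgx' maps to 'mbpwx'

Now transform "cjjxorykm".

tafpd

What's happening: shift every letter 9 places backward in the alphabet (wrapping around), then keep every other character starting from the first (positions 1st, 3rd, 5th, ...).
Applying both steps to "cjjxorykm": "taaofipbd", then "tafpd".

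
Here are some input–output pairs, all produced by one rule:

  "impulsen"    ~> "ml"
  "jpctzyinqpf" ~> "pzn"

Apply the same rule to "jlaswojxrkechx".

The transformation: move the last character to the front, then keep one character in every 3, starting at position 3 (positions 3rd, 6th, 9th, ...).
"jlaswojxrkechx" → "xjlaswojxrkech" → "lwxe".

lwxe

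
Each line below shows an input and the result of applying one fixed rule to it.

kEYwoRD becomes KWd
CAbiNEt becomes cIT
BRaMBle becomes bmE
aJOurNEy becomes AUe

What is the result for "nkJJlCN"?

Njn

Each output is the input with this applied: keep one character in every 3, starting at position 1 (positions 1st, 4th, 7th, ...), then flip the case of every letter.
On "nkJJlCN" that produces "Njn".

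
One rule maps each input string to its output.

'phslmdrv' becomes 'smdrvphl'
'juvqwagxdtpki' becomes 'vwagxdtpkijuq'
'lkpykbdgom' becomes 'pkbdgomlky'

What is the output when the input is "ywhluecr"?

huecrywl

In each case the input is transformed by: move the first 3 characters to the end (rotate left by 3), then swap the first and last characters.
On "ywhluecr": the first step gives "luecrywh", and the second then gives "huecrywl".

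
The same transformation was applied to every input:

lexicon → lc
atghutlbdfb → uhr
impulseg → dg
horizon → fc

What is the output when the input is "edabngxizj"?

Each output is the input with this applied: shift every letter 12 places backward in the alphabet (wrapping around), then keep one character in every 3, starting at position 3 (positions 3rd, 6th, 9th, ...).
Applying both steps to "edabngxizj": "sropbulwnx", then "oun".

oun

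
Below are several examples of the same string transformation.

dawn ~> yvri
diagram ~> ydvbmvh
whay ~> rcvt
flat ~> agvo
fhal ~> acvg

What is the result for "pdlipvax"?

Looking at the pairs, the operation is to shift every letter 5 places backward in the alphabet (wrapping around).
Applying that to "pdlipvax" gives "kygdkqvs".

kygdkqvs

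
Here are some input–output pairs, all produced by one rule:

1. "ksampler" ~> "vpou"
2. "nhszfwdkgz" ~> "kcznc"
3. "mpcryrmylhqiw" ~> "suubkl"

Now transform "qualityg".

xowj

The transformation: keep every other character starting from the second (positions 2nd, 4th, 6th, ...), then shift every letter 3 places forward in the alphabet (wrapping around).
Applying both steps to "qualityg": "ultg", then "xowj".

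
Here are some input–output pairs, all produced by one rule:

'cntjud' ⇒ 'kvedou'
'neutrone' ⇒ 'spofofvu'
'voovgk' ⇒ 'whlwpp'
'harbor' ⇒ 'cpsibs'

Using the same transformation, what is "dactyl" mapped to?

uzmebd

In each case the input is transformed by: swap the front and back halves of the string, then shift every letter 1 place forward in the alphabet (wrapping around).
So "dactyl" becomes "uzmebd".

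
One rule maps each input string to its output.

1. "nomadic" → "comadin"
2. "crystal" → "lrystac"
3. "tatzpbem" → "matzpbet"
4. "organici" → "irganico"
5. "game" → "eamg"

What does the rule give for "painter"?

raintep

In each case the input is transformed by: swap the first and last characters.
On "painter" that produces "raintep".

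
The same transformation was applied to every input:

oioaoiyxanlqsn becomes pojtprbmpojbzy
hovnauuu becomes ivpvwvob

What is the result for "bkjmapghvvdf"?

cglekwnwbiqh

Rule — shift every letter 1 place forward in the alphabet (wrapping around), then take characters alternately from the front and the back (1st, last, 2nd, 2nd-last, ...).
Applying that to "bkjmapghvvdf" gives "cglekwnwbiqh".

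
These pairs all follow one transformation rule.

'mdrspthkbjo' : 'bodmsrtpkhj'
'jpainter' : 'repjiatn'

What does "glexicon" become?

In each case the input is transformed by: swap each adjacent pair of characters (1↔2, 3↔4, ...), then move the last 2 characters to the front (rotate right by 2).
Starting from "glexicon": after the first operation, "lgxecino"; after the second, "nolgxeci".

nolgxeci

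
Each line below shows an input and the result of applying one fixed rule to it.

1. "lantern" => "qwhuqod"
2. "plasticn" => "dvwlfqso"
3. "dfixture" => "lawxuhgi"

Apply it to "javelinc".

yholqfmd

In each case the input is transformed by: move the first 2 characters to the end (rotate left by 2), then shift every letter 3 places forward in the alphabet (wrapping around).
"javelinc" → "velincja" → "yholqfmd".
(Check on "plasticn": → "asticnpl" → "dvwlfqso" ✓)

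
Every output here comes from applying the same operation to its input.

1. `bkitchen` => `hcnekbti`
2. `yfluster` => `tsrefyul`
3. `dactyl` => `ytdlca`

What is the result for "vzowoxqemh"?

The pattern: swap the front and back halves of the string, then swap each adjacent pair of characters (1↔2, 3↔4, ...).
Starting from "vzowoxqemh": after the first operation, "xqemhvzowo"; after the second, "qxmevhozow".

qxmevhozow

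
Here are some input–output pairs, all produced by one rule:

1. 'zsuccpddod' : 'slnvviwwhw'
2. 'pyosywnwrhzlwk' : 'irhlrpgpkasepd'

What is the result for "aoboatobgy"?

Looking at the pairs, the operation is to shift every letter 7 places backward in the alphabet (wrapping around).
"aoboatobgy" → "thuhtmhuzr".

thuhtmhuzr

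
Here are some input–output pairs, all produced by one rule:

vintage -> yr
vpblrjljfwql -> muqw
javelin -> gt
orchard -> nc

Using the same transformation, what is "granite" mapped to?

In each case the input is transformed by: keep one character in every 3, starting at position 3 (positions 3rd, 6th, 9th, ...), then shift every letter 11 places forward in the alphabet (wrapping around).
Starting from "granite": after the first operation, "at"; after the second, "le".

le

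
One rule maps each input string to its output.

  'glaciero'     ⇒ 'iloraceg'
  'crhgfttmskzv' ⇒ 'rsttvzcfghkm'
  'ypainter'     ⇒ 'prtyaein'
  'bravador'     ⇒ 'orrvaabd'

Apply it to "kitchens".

The rule is to sort the characters into alphabetical order, then swap the front and back halves of the string.
On "kitchens" that produces "knstcehi".

knstcehi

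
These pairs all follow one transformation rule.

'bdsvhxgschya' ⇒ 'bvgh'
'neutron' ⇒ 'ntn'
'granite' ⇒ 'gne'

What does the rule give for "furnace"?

fne

Looking at the pairs, the operation is to keep one character in every 3, starting at position 1 (positions 1st, 4th, 7th, ...).
Applying that to "furnace" gives "fne".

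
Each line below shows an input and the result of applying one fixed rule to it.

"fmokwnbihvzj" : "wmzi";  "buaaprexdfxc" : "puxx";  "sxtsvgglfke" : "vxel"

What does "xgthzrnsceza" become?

Each output is the input with this applied: keep one character in every 3, starting at position 2 (positions 2nd, 5th, 8th, ...), then swap each adjacent pair of characters (1↔2, 3↔4, ...).
For "xgthzrnsceza" the result is "zgzs".

zgzs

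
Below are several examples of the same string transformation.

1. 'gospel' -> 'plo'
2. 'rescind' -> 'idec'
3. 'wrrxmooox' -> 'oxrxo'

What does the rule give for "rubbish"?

Looking at the pairs, the operation is to move the last 3 characters to the front (rotate right by 3), then keep every other character starting from the first (positions 1st, 3rd, 5th, ...).
For "rubbish", step one produces "ishrubb"; step two turns that into "ihub".

ihub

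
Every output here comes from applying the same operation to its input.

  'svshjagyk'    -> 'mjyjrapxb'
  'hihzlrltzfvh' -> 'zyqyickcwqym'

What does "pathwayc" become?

Each output is the input with this applied: shift every letter 9 places backward in the alphabet (wrapping around), then swap each adjacent pair of characters (1↔2, 3↔4, ...).
On "pathwayc": the first step gives "grkynrpt", and the second then gives "rgykrntp".

rgykrntp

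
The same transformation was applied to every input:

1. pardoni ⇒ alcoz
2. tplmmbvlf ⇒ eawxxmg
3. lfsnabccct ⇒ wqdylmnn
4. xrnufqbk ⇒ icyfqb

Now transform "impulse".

txafw

The rule is to delete the last 2 characters, then shift every letter 11 places forward in the alphabet (wrapping around).
Starting from "impulse": after the first operation, "impul"; after the second, "txafw".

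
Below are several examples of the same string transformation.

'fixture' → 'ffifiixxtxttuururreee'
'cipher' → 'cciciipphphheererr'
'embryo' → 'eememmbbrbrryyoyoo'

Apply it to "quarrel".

qququuaararrrrereelll

Rule — repeat every character 3 times, then swap each adjacent pair of characters (1↔2, 3↔4, ...).
"quarrel" → "qququuaararrrrereelll".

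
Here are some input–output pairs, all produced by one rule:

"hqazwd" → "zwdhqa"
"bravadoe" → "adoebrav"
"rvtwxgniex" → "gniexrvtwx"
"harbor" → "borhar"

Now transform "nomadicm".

dicmnoma

What's happening: swap the front and back halves of the string.
Applying that to "nomadicm" gives "dicmnoma".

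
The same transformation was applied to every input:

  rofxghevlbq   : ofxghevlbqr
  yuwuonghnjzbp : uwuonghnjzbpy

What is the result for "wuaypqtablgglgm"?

What's happening: move the first character to the end.
Applying that to "wuaypqtablgglgm" gives "uaypqtablgglgmw".

uaypqtablgglgmw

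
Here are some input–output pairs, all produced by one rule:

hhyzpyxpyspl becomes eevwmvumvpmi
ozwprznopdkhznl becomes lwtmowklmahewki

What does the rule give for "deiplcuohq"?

abfmizrlen

The rule is to shift every letter 3 places backward in the alphabet (wrapping around).
On "deiplcuohq" that produces "abfmizrlen".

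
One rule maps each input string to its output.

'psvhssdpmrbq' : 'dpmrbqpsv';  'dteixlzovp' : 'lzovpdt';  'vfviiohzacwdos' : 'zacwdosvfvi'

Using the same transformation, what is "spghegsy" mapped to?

egsys

Rule — swap the front and back halves of the string, then delete the last 3 characters.
On "spghegsy": the first step gives "egsyspgh", and the second then gives "egsys".
(Check on "vfviiohzacwdos": → "zacwdosvfviioh" → "zacwdosvfvi" ✓)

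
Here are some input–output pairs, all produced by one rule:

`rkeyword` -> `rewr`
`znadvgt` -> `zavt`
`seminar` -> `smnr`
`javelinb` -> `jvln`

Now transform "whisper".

The transformation: keep every other character starting from the first (positions 1st, 3rd, 5th, ...).
On "whisper" that produces "wipr".

wipr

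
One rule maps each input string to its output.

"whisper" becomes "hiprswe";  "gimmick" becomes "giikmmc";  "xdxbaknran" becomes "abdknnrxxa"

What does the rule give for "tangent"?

The rule is to sort the characters into alphabetical order, then move the first character to the end.
So "tangent" becomes "egnntta".

egnntta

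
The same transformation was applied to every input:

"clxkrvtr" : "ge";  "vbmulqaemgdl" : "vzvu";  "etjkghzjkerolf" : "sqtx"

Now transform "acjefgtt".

What's happening: shift every letter 9 places forward in the alphabet (wrapping around), then keep one character in every 3, starting at position 3 (positions 3rd, 6th, 9th, ...).
Starting from "acjefgtt": after the first operation, "jlsnopcc"; after the second, "sp".
(Check on "clxkrvtr": → "lugtaeca" → "ge" ✓)

sp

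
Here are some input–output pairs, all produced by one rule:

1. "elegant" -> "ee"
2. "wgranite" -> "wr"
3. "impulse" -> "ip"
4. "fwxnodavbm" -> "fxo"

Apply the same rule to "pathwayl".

The pattern: keep every other character starting from the first (positions 1st, 3rd, 5th, ...), then delete the last 2 characters.
So "pathwayl" becomes "pt".

pt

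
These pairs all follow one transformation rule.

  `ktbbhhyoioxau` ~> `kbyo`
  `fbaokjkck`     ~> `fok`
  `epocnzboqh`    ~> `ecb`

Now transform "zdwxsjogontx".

zxon

Rule — move the last 2 characters to the front (rotate right by 2), then keep one character in every 3, starting at position 3 (positions 3rd, 6th, 9th, ...).
Working it through for "zdwxsjogontx": intermediate "txzdwxsjogon", final "zxon".
(Check on "ktbbhhyoioxau": → "auktbbhhyoiox" → "kbyo" ✓)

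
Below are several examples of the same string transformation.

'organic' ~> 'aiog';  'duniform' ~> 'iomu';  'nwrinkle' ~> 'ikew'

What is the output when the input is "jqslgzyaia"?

lzaaq

What's happening: move the first 3 characters to the end (rotate left by 3), then keep every other character starting from the first (positions 1st, 3rd, 5th, ...).
Starting from "jqslgzyaia": after the first operation, "lgzyaiajqs"; after the second, "lzaaq".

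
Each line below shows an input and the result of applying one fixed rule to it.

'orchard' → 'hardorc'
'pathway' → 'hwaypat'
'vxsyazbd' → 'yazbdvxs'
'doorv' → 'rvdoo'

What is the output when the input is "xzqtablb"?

The transformation: move the first 3 characters to the end (rotate left by 3).
So "xzqtablb" becomes "tablbxzq".

tablbxzq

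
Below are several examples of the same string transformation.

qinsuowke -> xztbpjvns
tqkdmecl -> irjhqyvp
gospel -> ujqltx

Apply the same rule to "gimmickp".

What's happening: shift every letter 5 places forward in the alphabet (wrapping around), then move the first 3 characters to the end (rotate left by 3).
"gimmickp" → "rnhpulnr".
(Check on "qinsuowke": → "vnsxztbpj" → "xztbpjvns" ✓)

rnhpulnr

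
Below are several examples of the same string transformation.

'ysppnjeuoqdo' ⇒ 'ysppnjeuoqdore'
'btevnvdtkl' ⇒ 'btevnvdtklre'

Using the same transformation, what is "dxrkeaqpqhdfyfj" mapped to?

dxrkeaqpqhdfyfjre

What's happening: append "re".
Doing the same to "dxrkeaqpqhdfyfj": "dxrkeaqpqhdfyfjre".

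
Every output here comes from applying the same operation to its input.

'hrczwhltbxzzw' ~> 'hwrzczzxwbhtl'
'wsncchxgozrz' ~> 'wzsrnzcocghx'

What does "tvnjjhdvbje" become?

tevjnbjvjdh

The transformation: take characters alternately from the front and the back (1st, last, 2nd, 2nd-last, ...).
Applying that to "tvnjjhdvbje" gives "tevjnbjvjdh".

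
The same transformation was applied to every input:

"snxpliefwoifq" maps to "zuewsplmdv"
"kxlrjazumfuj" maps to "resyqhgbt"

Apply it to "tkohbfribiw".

arvoimyp

Looking at the pairs, the operation is to shift every letter 7 places forward in the alphabet (wrapping around), then delete the last 3 characters.
Applying both steps to "tkohbfribiw": "arvoimypipd", then "arvoimyp".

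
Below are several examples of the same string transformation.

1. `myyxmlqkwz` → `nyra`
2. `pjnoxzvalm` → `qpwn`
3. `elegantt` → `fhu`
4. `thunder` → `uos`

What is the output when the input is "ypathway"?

zub

Rule — shift every letter 1 place forward in the alphabet (wrapping around), then keep one character in every 3, starting at position 1 (positions 1st, 4th, 7th, ...).
"ypathway" → "zqbuixbz" → "zub".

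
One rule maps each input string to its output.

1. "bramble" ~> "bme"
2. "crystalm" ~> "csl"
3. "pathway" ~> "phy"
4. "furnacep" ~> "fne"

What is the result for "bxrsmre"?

The pattern: keep one character in every 3, starting at position 1 (positions 1st, 4th, 7th, ...).
"bxrsmre" → "bse".

bse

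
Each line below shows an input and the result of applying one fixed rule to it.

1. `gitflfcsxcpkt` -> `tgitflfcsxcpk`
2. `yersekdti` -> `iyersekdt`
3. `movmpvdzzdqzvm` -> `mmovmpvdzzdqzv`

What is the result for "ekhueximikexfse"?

The rule is to move the last character to the front.
So "ekhueximikexfse" becomes "eekhueximikexfs".

eekhueximikexfs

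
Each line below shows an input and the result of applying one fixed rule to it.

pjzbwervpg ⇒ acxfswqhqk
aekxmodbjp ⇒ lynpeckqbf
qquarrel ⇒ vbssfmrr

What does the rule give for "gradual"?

bevbmhs

Each output is the input with this applied: shift every letter 1 place forward in the alphabet (wrapping around), then move the first 2 characters to the end (rotate left by 2).
For "gradual", step one produces "hsbevbm"; step two turns that into "bevbmhs".
(Check on "aekxmodbjp": → "bflynpeckq" → "lynpeckqbf" ✓)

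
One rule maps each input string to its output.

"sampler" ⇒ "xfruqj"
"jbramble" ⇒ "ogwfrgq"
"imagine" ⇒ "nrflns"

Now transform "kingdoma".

pnslitr

The rule is to delete the last character, then shift every letter 5 places forward in the alphabet (wrapping around).
Starting from "kingdoma": after the first operation, "kingdom"; after the second, "pnslitr".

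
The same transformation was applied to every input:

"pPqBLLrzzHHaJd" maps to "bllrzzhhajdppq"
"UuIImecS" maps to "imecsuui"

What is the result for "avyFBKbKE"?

fbkbkeavy

Looking at the pairs, the operation is to move the first 3 characters to the end (rotate left by 3), then convert every letter to lowercase.
Working it through for "avyFBKbKE": intermediate "FBKbKEavy", final "fbkbkeavy".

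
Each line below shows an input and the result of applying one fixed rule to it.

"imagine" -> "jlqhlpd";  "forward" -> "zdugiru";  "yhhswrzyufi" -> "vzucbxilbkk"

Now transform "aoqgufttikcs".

The pattern: move the first 3 characters to the end (rotate left by 3), then shift every letter 3 places forward in the alphabet (wrapping around).
Working it through for "aoqgufttikcs": intermediate "gufttikcsaoq", final "jxiwwlnfvdrt".

jxiwwlnfvdrt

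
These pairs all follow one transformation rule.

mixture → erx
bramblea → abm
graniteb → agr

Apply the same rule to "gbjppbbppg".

The rule is to sort the characters into alphabetical order, then keep one character in every 3, starting at position 1 (positions 1st, 4th, 7th, ...).
Starting from "gbjppbbppg": after the first operation, "bbbggjpppp"; after the second, "bgpp".

bgpp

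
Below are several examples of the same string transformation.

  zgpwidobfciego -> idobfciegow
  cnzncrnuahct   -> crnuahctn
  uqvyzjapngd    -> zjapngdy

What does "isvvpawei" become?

Rule — delete the first 3 characters, then move the first character to the end.
On "isvvpawei" that produces "paweiv".

paweiv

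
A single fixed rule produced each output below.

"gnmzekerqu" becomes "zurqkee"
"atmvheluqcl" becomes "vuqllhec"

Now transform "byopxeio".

xpoie

Rule — delete the first 3 characters, then sort the characters into reverse alphabetical order.
Applying both steps to "byopxeio": "pxeio", then "xpoie".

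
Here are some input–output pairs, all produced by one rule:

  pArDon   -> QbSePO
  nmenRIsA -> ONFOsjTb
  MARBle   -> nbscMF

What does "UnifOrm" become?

What's happening: shift every letter 1 place forward in the alphabet (wrapping around), then flip the case of every letter.
Working it through for "UnifOrm": intermediate "VojgPsn", final "vOJGpSN".

vOJGpSN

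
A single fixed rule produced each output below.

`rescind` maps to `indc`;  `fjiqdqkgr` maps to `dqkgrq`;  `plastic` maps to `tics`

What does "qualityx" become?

ityxl

Each output is the input with this applied: delete the first 3 characters, then move the first character to the end.
Applying that to "qualityx" gives "ityxl".
(Check on "fjiqdqkgr": → "qdqkgr" → "dqkgrq" ✓)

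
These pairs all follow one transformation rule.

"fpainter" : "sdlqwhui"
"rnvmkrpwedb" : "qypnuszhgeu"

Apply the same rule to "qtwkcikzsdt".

wznflncvgwt

The rule is to shift every letter 3 places forward in the alphabet (wrapping around), then move the first character to the end.
So "qtwkcikzsdt" becomes "wznflncvgwt".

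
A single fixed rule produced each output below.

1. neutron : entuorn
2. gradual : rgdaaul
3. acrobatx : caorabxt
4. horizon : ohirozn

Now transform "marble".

ambrel

Rule — swap each adjacent pair of characters (1↔2, 3↔4, ...).
For "marble" the result is "ambrel".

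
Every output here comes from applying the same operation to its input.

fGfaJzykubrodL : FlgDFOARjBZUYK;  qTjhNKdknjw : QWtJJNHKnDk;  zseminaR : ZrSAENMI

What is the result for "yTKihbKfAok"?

YKtOkaIFHkB

The pattern: take characters alternately from the front and the back (1st, last, 2nd, 2nd-last, ...), then flip the case of every letter.
On "yTKihbKfAok": the first step gives "ykToKAifhKb", and the second then gives "YKtOkaIFHkB".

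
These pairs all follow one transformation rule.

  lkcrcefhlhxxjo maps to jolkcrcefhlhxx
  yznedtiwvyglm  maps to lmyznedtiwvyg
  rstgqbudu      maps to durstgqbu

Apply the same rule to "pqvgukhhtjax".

axpqvgukhhtj

What's happening: move the last 2 characters to the front (rotate right by 2).
On "pqvgukhhtjax" that produces "axpqvgukhhtj".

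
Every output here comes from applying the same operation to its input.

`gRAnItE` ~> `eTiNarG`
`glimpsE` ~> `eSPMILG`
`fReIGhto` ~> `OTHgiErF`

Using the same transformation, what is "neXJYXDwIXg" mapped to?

GxiWdxyjxEN

Rule — reverse the string, then flip the case of every letter.
For "neXJYXDwIXg", step one produces "gXIwDXYJXen"; step two turns that into "GxiWdxyjxEN".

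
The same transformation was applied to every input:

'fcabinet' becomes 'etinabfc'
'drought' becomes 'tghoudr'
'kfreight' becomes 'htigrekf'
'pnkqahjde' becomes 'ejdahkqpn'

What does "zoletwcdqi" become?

qicdtwlezo

What's happening: swap each adjacent pair of characters (1↔2, 3↔4, ...), then reverse the string.
Applying both steps to "zoletwcdqi": "ozelwtdciq", then "qicdtwlezo".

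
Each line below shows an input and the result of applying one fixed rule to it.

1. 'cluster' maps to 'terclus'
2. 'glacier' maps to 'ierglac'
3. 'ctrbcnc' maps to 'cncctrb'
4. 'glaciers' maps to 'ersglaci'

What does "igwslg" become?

slgigw

Each output is the input with this applied: move the last 3 characters to the front (rotate right by 3).
So "igwslg" becomes "slgigw".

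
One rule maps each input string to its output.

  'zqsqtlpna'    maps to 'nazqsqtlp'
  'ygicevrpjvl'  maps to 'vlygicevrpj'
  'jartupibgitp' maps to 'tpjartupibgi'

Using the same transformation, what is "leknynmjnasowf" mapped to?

The rule is to move the last 2 characters to the front (rotate right by 2).
On "leknynmjnasowf" that produces "wfleknynmjnaso".

wfleknynmjnaso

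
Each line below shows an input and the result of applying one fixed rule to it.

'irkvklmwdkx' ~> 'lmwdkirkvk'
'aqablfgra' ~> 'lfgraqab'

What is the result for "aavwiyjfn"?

In each case the input is transformed by: delete the last character, then swap the front and back halves of the string.
For "aavwiyjfn", step one produces "aavwiyjf"; step two turns that into "iyjfaavw".

iyjfaavw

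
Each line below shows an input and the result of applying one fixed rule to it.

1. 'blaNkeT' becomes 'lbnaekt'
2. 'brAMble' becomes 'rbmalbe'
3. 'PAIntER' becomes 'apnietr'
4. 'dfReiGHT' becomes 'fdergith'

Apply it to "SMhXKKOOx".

Rule — swap each adjacent pair of characters (1↔2, 3↔4, ...), then convert every letter to lowercase.
Working it through for "SMhXKKOOx": intermediate "MSXhKKOOx", final "msxhkkoox".

msxhkkoox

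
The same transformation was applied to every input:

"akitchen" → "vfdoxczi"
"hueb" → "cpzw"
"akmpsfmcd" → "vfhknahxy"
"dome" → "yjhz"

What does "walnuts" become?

rvgipon

Each output is the input with this applied: shift every letter 5 places backward in the alphabet (wrapping around).
On "walnuts" that produces "rvgipon".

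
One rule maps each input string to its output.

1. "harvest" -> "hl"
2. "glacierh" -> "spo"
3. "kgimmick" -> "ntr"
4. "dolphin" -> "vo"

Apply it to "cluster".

sa

What's happening: keep one character in every 3, starting at position 2 (positions 2nd, 5th, 8th, ...), then shift every letter 7 places forward in the alphabet (wrapping around).
On "cluster": the first step gives "lt", and the second then gives "sa".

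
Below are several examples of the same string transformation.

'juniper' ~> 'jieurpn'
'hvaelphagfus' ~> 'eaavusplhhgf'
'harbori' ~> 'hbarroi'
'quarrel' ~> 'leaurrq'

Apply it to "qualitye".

Looking at the pairs, the operation is to sort the characters into reverse alphabetical order, then move the last 3 characters to the front (rotate right by 3).
Working it through for "qualitye": intermediate "yutqliea", final "ieayutql".

ieayutql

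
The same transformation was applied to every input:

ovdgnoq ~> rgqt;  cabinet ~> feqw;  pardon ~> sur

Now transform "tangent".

Each output is the input with this applied: keep every other character starting from the first (positions 1st, 3rd, 5th, ...), then shift every letter 3 places forward in the alphabet (wrapping around).
On "tangent": the first step gives "tnet", and the second then gives "wqhw".

wqhw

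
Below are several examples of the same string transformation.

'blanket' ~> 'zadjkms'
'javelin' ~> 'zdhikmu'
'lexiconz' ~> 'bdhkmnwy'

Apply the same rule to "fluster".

The transformation: sort the characters into alphabetical order, then shift every letter 1 place backward in the alphabet (wrapping around).
Starting from "fluster": after the first operation, "eflrstu"; after the second, "dekqrst".
(Check on "blanket": → "abeklnt" → "zadjkms" ✓)

dekqrst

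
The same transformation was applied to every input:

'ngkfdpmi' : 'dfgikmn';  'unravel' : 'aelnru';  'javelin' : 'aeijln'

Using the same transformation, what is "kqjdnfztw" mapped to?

Looking at the pairs, the operation is to sort the characters into alphabetical order, then delete the last character.
Working it through for "kqjdnfztw": intermediate "dfjknqtwz", final "dfjknqtw".
(Check on "ngkfdpmi": → "dfgikmnp" → "dfgikmn" ✓)

dfjknqtw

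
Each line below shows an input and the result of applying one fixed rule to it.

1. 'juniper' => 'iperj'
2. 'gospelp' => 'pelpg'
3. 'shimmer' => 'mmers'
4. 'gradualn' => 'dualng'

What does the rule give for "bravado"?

The transformation: move the first 3 characters to the end (rotate left by 3), then delete the last 2 characters.
"bravado" → "vadob".
(Check on "juniper": → "iperjun" → "iperj" ✓)

vadob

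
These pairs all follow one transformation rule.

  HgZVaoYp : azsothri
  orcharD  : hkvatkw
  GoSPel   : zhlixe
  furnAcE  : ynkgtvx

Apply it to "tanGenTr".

mtgzxgmk

In each case the input is transformed by: shift every letter 7 places backward in the alphabet (wrapping around), then convert every letter to lowercase.
On "tanGenTr": the first step gives "mtgZxgMk", and the second then gives "mtgzxgmk".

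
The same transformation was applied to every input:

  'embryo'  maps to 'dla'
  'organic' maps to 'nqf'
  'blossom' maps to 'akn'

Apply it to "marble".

Rule — shift every letter 1 place backward in the alphabet (wrapping around), then keep only the first 3 characters.
Applying both steps to "marble": "lzqakd", then "lzq".

lzq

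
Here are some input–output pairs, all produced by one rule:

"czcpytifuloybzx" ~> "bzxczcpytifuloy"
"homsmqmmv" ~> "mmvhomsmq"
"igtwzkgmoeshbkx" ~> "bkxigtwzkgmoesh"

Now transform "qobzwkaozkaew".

aewqobzwkaozk

Rule — move the last 3 characters to the front (rotate right by 3).
For "qobzwkaozkaew" the result is "aewqobzwkaozk".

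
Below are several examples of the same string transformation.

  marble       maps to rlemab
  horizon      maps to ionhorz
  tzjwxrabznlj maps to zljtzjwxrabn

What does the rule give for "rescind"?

Rule — move the last 3 characters to the front (rotate right by 3), then swap the first and last characters.
Starting from "rescind": after the first operation, "indresc"; after the second, "cndresi".

cndresi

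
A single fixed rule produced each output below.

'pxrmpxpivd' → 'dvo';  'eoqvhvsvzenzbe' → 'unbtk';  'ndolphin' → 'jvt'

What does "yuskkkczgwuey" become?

aqfa

Rule — shift every letter 6 places forward in the alphabet (wrapping around), then keep one character in every 3, starting at position 2 (positions 2nd, 5th, 8th, ...).
On "yuskkkczgwuey" that produces "aqfa".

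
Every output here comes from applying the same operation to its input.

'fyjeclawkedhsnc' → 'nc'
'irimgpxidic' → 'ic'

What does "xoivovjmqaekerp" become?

The rule is to keep only the last 2 characters.
On "xoivovjmqaekerp" that produces "rp".

rp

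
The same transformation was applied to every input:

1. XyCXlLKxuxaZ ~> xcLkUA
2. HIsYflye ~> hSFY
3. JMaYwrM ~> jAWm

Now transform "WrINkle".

Looking at the pairs, the operation is to keep every other character starting from the first (positions 1st, 3rd, 5th, ...), then flip the case of every letter.
Starting from "WrINkle": after the first operation, "WIke"; after the second, "wiKE".

wiKE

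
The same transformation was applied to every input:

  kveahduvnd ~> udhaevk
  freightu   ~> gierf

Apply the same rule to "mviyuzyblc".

yzuyivm

Rule — reverse the string, then delete the first 3 characters.
Starting from "mviyuzyblc": after the first operation, "clbyzuyivm"; after the second, "yzuyivm".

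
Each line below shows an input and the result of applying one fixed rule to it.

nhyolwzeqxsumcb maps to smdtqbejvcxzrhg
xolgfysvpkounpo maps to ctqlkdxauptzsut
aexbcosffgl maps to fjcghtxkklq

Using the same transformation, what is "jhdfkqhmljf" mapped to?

omikpvmrqok

Rule — shift every letter 5 places forward in the alphabet (wrapping around).
"jhdfkqhmljf" → "omikpvmrqok".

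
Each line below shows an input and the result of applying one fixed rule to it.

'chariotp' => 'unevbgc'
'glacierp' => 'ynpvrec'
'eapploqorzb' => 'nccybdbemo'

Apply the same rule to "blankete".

What's happening: delete the first character, then shift every letter 13 places forward in the alphabet (wrapping around) — i.e. ROT13.
Starting from "blankete": after the first operation, "lankete"; after the second, "ynaxrgr".

ynaxrgr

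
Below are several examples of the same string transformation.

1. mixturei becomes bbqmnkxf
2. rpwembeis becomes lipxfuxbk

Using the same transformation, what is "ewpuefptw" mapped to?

The rule is to swap the first and last characters, then shift every letter 7 places backward in the alphabet (wrapping around).
For "ewpuefptw" the result is "ppinxyimx".

ppinxyimx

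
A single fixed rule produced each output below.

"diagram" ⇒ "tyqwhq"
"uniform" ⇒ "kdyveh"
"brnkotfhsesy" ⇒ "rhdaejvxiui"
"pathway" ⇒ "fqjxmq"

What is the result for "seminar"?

Each output is the input with this applied: shift every letter 10 places backward in the alphabet (wrapping around), then delete the last character.
On "seminar": the first step gives "iucydqh", and the second then gives "iucydq".

iucydq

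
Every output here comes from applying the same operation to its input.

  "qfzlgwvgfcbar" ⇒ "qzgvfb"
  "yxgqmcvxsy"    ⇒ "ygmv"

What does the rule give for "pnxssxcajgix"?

The pattern: delete the last 2 characters, then keep every other character starting from the first (positions 1st, 3rd, 5th, ...).
On "pnxssxcajgix": the first step gives "pnxssxcajg", and the second then gives "pxscj".

pxscj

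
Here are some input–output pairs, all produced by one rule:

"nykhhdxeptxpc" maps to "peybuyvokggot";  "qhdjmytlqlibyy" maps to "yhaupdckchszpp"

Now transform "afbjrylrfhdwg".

The pattern: swap each adjacent pair of characters (1↔2, 3↔4, ...), then shift every letter 9 places backward in the alphabet (wrapping around).
For "afbjrylrfhdwg", step one produces "fajbyrrlhfwdg"; step two turns that into "wraspiicywnux".

wraspiicywnux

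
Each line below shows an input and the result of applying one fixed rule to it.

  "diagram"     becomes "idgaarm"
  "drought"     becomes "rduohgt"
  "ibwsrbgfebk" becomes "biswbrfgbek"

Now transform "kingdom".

ikgnodm

In each case the input is transformed by: swap each adjacent pair of characters (1↔2, 3↔4, ...).
On "kingdom" that produces "ikgnodm".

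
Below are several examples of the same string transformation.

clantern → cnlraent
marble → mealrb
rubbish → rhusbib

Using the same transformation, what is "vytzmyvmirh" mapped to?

vhyrtizmmvy

The rule is to take characters alternately from the front and the back (1st, last, 2nd, 2nd-last, ...).
So "vytzmyvmirh" becomes "vhyrtizmmvy".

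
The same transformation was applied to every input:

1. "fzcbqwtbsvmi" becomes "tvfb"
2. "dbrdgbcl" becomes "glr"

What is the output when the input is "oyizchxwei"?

Rule — swap the front and back halves of the string, then keep one character in every 3, starting at position 1 (positions 1st, 4th, 7th, ...).
On "oyizchxwei" that produces "heyc".

heyc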